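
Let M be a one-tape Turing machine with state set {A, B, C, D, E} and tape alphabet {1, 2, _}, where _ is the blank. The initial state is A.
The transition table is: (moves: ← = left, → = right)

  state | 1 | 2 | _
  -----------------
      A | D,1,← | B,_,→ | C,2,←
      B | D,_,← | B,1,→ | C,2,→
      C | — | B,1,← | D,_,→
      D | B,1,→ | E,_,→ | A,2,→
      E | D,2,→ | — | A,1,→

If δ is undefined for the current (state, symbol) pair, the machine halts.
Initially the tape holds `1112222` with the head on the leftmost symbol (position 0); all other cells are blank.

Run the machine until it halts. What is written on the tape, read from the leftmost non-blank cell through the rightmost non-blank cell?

2111112212

state=A head=0 tape=_[1]112222___   (A,1)→(D,1,←)
state=D head=-1 tape=[_]1112222___   (D,_)→(A,2,→)
state=A head=0 tape=2[1]112222___   (A,1)→(D,1,←)
state=D head=-1 tape=[2]1112222___   (D,2)→(E,_,→)
state=E head=0 tape=_[1]112222___   (E,1)→(D,2,→)
state=D head=1 tape=_2[1]12222___   (D,1)→(B,1,→)
state=B head=2 tape=_21[1]2222___   (B,1)→(D,_,←)
state=D head=1 tape=_2[1]_2222___   (D,1)→(B,1,→)
state=B head=2 tape=_21[_]2222___   (B,_)→(C,2,→)
state=C head=3 tape=_212[2]222___   (C,2)→(B,1,←)
state=B head=2 tape=_21[2]1222___   (B,2)→(B,1,→)
state=B head=3 tape=_211[1]222___   (B,1)→(D,_,←)
state=D head=2 tape=_21[1]_222___   (D,1)→(B,1,→)
state=B head=3 tape=_211[_]222___   (B,_)→(C,2,→)
state=C head=4 tape=_2112[2]22___   (C,2)→(B,1,←)
state=B head=3 tape=_211[2]122___   (B,2)→(B,1,→)
state=B head=4 tape=_2111[1]22___   (B,1)→(D,_,←)
state=D head=3 tape=_211[1]_22___   (D,1)→(B,1,→)
state=B head=4 tape=_2111[_]22___   (B,_)→(C,2,→)
state=C head=5 tape=_21112[2]2___   (C,2)→(B,1,←)
state=B head=4 tape=_2111[2]12___   (B,2)→(B,1,→)
state=B head=5 tape=_21111[1]2___   (B,1)→(D,_,←)
state=D head=4 tape=_2111[1]_2___   (D,1)→(B,1,→)
state=B head=5 tape=_21111[_]2___   (B,_)→(C,2,→)
state=C head=6 tape=_211112[2]___   (C,2)→(B,1,←)
state=B head=5 tape=_21111[2]1___   (B,2)→(B,1,→)
state=B head=6 tape=_211111[1]___   (B,1)→(D,_,←)
state=D head=5 tape=_21111[1]____   (D,1)→(B,1,→)
state=B head=6 tape=_211111[_]___   (B,_)→(C,2,→)
state=C head=7 tape=_2111112[_]__   (C,_)→(D,_,→)
state=D head=8 tape=_2111112_[_]_   (D,_)→(A,2,→)
state=A head=9 tape=_2111112_2[_]   (A,_)→(C,2,←)
state=C head=8 tape=_2111112_[2]2   (C,2)→(B,1,←)
state=B head=7 tape=_2111112[_]12   (B,_)→(C,2,→)
state=C head=8 tape=_21111122[1]2
The non-blank tape span at halt is 2111112212.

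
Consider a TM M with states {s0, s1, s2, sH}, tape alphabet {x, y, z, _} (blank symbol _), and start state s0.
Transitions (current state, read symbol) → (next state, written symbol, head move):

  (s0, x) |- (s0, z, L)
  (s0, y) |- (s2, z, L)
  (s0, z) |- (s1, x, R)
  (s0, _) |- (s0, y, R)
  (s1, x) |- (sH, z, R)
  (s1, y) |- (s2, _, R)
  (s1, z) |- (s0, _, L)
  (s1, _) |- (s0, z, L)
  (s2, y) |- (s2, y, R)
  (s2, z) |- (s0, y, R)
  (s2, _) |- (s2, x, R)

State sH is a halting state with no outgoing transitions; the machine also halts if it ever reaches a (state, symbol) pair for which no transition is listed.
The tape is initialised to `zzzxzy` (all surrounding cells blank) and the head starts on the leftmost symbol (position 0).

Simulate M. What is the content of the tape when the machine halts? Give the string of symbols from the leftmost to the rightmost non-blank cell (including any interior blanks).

s0 | __[z]zzxzy   read z → write x, move R, go to s1
s1 | __x[z]zxzy   read z → write _, move L, go to s0
s0 | __[x]_zxzy   read x → write z, move L, go to s0
s0 | _[_]z_zxzy   read _ → write y, move R, go to s0
s0 | _y[z]_zxzy   read z → write x, move R, go to s1
s1 | _yx[_]zxzy   read _ → write z, move L, go to s0
s0 | _y[x]zzxzy   read x → write z, move L, go to s0
s0 | _[y]zzzxzy   read y → write z, move L, go to s2
s2 | [_]zzzzxzy   read _ → write x, move R, go to s2
s2 | x[z]zzzxzy   read z → write y, move R, go to s0
s0 | xy[z]zzxzy   read z → write x, move R, go to s1
s1 | xyx[z]zxzy   read z → write _, move L, go to s0
s0 | xy[x]_zxzy   read x → write z, move L, go to s0
s0 | x[y]z_zxzy   read y → write z, move L, go to s2
s2 | [x]zz_zxzy
The non-blank tape span at halt is xzz_zxzy.

xzz_zxzy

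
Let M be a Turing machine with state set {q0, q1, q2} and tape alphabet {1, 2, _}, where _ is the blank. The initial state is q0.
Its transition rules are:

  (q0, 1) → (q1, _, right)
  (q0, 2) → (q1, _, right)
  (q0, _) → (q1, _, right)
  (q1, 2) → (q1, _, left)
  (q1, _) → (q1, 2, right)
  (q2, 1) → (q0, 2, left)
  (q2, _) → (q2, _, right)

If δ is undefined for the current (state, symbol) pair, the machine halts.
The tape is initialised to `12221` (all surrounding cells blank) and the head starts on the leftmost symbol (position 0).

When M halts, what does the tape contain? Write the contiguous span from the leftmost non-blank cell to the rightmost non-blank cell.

state=q0 head=0 tape=__[1]2221   (q0,1)→(q1,_,right)
state=q1 head=1 tape=___[2]221   (q1,2)→(q1,_,left)
state=q1 head=0 tape=__[_]_221   (q1,_)→(q1,2,right)
state=q1 head=1 tape=__2[_]221   (q1,_)→(q1,2,right)
state=q1 head=2 tape=__22[2]21   (q1,2)→(q1,_,left)
state=q1 head=1 tape=__2[2]_21   (q1,2)→(q1,_,left)
state=q1 head=0 tape=__[2]__21   (q1,2)→(q1,_,left)
state=q1 head=-1 tape=_[_]___21   (q1,_)→(q1,2,right)
state=q1 head=0 tape=_2[_]__21   (q1,_)→(q1,2,right)
state=q1 head=1 tape=_22[_]_21   (q1,_)→(q1,2,right)
state=q1 head=2 tape=_222[_]21   (q1,_)→(q1,2,right)
state=q1 head=3 tape=_2222[2]1   (q1,2)→(q1,_,left)
state=q1 head=2 tape=_222[2]_1   (q1,2)→(q1,_,left)
state=q1 head=1 tape=_22[2]__1   (q1,2)→(q1,_,left)
state=q1 head=0 tape=_2[2]___1   (q1,2)→(q1,_,left)
state=q1 head=-1 tape=_[2]____1   (q1,2)→(q1,_,left)
state=q1 head=-2 tape=[_]_____1   (q1,_)→(q1,2,right)
state=q1 head=-1 tape=2[_]____1   (q1,_)→(q1,2,right)
state=q1 head=0 tape=22[_]___1   (q1,_)→(q1,2,right)
state=q1 head=1 tape=222[_]__1   (q1,_)→(q1,2,right)
state=q1 head=2 tape=2222[_]_1   (q1,_)→(q1,2,right)
state=q1 head=3 tape=22222[_]1   (q1,_)→(q1,2,right)
state=q1 head=4 tape=222222[1]
The non-blank tape span at halt is 2222221.

2222221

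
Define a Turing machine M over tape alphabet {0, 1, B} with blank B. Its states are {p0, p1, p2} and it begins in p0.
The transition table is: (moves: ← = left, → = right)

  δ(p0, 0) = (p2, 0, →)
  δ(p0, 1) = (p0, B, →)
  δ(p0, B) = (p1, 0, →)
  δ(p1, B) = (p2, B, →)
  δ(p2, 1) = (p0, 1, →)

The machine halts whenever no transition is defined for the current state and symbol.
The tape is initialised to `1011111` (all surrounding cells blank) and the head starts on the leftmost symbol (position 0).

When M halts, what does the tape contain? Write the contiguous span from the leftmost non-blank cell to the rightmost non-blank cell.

01BBBB0

state=p0 head=0 tape=[1]011111BBB   (p0,1)→(p0,B,→)
state=p0 head=1 tape=B[0]11111BBB   (p0,0)→(p2,0,→)
state=p2 head=2 tape=B0[1]1111BBB   (p2,1)→(p0,1,→)
state=p0 head=3 tape=B01[1]111BBB   (p0,1)→(p0,B,→)
state=p0 head=4 tape=B01B[1]11BBB   (p0,1)→(p0,B,→)
state=p0 head=5 tape=B01BB[1]1BBB   (p0,1)→(p0,B,→)
state=p0 head=6 tape=B01BBB[1]BBB   (p0,1)→(p0,B,→)
state=p0 head=7 tape=B01BBBB[B]BB   (p0,B)→(p1,0,→)
state=p1 head=8 tape=B01BBBB0[B]B   (p1,B)→(p2,B,→)
state=p2 head=9 tape=B01BBBB0B[B]
The non-blank tape span at halt is 01BBBB0.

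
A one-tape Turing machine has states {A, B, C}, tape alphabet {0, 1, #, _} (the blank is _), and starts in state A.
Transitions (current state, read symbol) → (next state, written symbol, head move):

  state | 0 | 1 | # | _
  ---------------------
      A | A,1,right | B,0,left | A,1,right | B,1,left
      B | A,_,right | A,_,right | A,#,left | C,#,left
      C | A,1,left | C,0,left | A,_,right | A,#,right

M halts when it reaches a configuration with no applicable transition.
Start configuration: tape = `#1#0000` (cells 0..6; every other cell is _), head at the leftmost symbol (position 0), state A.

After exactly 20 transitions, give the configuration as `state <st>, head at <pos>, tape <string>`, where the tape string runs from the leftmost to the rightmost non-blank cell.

state A, head at 2, tape #10000#0

A | [#]1#0000_   read # → write 1, move right, go to A
A | 1[1]#0000_   read 1 → write 0, move left, go to B
B | [1]0#0000_   read 1 → write _, move right, go to A
A | _[0]#0000_   read 0 → write 1, move right, go to A
A | _1[#]0000_   read # → write 1, move right, go to A
A | _11[0]000_   read 0 → write 1, move right, go to A
A | _111[0]00_   read 0 → write 1, move right, go to A
A | _1111[0]0_   read 0 → write 1, move right, go to A
A | _11111[0]_   read 0 → write 1, move right, go to A
A | _111111[_]   read _ → write 1, move left, go to B
B | _11111[1]1   read 1 → write _, move right, go to A
A | _11111_[1]   read 1 → write 0, move left, go to B
B | _11111[_]0   read _ → write #, move left, go to C
C | _1111[1]#0   read 1 → write 0, move left, go to C
C | _111[1]0#0   read 1 → write 0, move left, go to C
C | _11[1]00#0   read 1 → write 0, move left, go to C
C | _1[1]000#0   read 1 → write 0, move left, go to C
C | _[1]0000#0   read 1 → write 0, move left, go to C
C | [_]00000#0   read _ → write #, move right, go to A
A | #[0]0000#0   read 0 → write 1, move right, go to A
A | #1[0]000#0
After 20 steps: state A, head at 2, tape #10000#0.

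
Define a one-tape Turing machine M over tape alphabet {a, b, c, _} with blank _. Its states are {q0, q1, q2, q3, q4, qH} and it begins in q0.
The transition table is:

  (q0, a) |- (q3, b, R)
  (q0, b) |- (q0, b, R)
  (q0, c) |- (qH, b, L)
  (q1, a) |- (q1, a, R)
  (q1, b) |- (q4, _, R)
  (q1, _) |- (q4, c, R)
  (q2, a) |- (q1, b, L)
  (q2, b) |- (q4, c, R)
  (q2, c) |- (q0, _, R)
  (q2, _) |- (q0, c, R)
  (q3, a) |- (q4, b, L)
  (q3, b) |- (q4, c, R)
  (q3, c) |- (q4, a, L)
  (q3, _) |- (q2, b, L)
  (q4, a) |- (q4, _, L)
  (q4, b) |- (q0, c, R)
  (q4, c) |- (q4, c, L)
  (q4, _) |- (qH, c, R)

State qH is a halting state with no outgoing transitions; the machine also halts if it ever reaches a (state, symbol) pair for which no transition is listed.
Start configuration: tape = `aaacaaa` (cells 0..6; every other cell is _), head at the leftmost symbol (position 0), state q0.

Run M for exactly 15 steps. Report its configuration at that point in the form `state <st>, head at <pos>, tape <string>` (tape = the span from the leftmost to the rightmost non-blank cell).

state q0, head at 7, tape cbccbcb

q0 | [a]aacaaa_   read a → write b, move R, go to q3
q3 | b[a]acaaa_   read a → write b, move L, go to q4
q4 | [b]bacaaa_   read b → write c, move R, go to q0
q0 | c[b]acaaa_   read b → write b, move R, go to q0
q0 | cb[a]caaa_   read a → write b, move R, go to q3
q3 | cbb[c]aaa_   read c → write a, move L, go to q4
q4 | cb[b]aaaa_   read b → write c, move R, go to q0
q0 | cbc[a]aaa_   read a → write b, move R, go to q3
q3 | cbcb[a]aa_   read a → write b, move L, go to q4
q4 | cbc[b]baa_   read b → write c, move R, go to q0
q0 | cbcc[b]aa_   read b → write b, move R, go to q0
q0 | cbccb[a]a_   read a → write b, move R, go to q3
q3 | cbccbb[a]_   read a → write b, move L, go to q4
q4 | cbccb[b]b_   read b → write c, move R, go to q0
q0 | cbccbc[b]_   read b → write b, move R, go to q0
q0 | cbccbcb[_]
After 15 steps: state q0, head at 7, tape cbccbcb.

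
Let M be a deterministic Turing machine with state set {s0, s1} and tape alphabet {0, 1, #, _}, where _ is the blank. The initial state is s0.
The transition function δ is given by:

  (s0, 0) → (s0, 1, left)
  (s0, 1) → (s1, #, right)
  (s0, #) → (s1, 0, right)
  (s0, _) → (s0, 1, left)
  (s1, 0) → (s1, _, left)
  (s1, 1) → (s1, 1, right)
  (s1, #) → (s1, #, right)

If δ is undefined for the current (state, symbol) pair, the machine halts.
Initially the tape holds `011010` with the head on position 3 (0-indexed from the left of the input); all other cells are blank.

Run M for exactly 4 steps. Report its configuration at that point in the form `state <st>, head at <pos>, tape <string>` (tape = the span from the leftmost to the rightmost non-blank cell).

state s1, head at 5, tape 01#110

s0 | 011[0]10   read 0 → write 1, move left, go to s0
s0 | 01[1]110   read 1 → write #, move right, go to s1
s1 | 01#[1]10   read 1 → write 1, move right, go to s1
s1 | 01#1[1]0   read 1 → write 1, move right, go to s1
s1 | 01#11[0]
After 4 steps: state s1, head at 5, tape 01#110.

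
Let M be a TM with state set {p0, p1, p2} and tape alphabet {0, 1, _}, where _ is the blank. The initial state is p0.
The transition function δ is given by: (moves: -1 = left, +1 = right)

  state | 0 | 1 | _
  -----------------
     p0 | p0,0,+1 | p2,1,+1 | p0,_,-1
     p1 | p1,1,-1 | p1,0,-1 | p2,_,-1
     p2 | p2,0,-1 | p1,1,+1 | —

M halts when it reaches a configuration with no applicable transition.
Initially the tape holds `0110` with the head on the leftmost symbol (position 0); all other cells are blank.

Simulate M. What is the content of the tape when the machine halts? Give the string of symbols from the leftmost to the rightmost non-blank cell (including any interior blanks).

state=p0 head=0 tape=__[0]110   (p0,0)→(p0,0,+1)
state=p0 head=1 tape=__0[1]10   (p0,1)→(p2,1,+1)
state=p2 head=2 tape=__01[1]0   (p2,1)→(p1,1,+1)
state=p1 head=3 tape=__011[0]   (p1,0)→(p1,1,-1)
state=p1 head=2 tape=__01[1]1   (p1,1)→(p1,0,-1)
state=p1 head=1 tape=__0[1]01   (p1,1)→(p1,0,-1)
state=p1 head=0 tape=__[0]001   (p1,0)→(p1,1,-1)
state=p1 head=-1 tape=_[_]1001   (p1,_)→(p2,_,-1)
state=p2 head=-2 tape=[_]_1001
The non-blank tape span at halt is 1001.

1001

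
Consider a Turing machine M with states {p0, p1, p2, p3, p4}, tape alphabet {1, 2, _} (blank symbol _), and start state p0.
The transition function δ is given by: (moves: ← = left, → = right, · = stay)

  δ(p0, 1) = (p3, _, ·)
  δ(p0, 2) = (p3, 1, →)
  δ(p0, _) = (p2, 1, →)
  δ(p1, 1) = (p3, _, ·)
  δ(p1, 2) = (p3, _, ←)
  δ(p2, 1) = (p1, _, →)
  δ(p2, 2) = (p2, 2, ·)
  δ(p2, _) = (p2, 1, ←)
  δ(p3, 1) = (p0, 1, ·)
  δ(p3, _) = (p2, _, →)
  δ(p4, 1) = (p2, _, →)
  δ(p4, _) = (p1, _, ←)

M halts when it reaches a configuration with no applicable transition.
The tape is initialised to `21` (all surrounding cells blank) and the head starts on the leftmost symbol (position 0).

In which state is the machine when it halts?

p1

state=p0 head=0 tape=[2]1__   (p0,2)→(p3,1,→)
state=p3 head=1 tape=1[1]__   (p3,1)→(p0,1,·)
state=p0 head=1 tape=1[1]__   (p0,1)→(p3,_,·)
state=p3 head=1 tape=1[_]__   (p3,_)→(p2,_,→)
state=p2 head=2 tape=1_[_]_   (p2,_)→(p2,1,←)
state=p2 head=1 tape=1[_]1_   (p2,_)→(p2,1,←)
state=p2 head=0 tape=[1]11_   (p2,1)→(p1,_,→)
state=p1 head=1 tape=_[1]1_   (p1,1)→(p3,_,·)
state=p3 head=1 tape=_[_]1_   (p3,_)→(p2,_,→)
state=p2 head=2 tape=__[1]_   (p2,1)→(p1,_,→)
state=p1 head=3 tape=___[_]
No transition is defined for (p1, _); M halts in state p1.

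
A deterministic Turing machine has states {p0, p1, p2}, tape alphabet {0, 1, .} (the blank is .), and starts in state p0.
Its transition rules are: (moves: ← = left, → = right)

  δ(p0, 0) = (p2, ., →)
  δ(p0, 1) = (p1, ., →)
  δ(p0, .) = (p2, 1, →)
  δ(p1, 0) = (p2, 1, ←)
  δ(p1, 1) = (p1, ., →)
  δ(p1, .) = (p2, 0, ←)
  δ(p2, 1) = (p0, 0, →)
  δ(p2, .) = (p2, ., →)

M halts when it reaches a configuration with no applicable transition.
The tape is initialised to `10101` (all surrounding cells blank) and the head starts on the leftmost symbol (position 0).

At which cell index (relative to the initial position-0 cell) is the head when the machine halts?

p0 | [1]0101.   read 1 → write ., move →, go to p1
p1 | .[0]101.   read 0 → write 1, move ←, go to p2
p2 | [.]1101.   read . → write ., move →, go to p2
p2 | .[1]101.   read 1 → write 0, move →, go to p0
p0 | .0[1]01.   read 1 → write ., move →, go to p1
p1 | .0.[0]1.   read 0 → write 1, move ←, go to p2
p2 | .0[.]11.   read . → write ., move →, go to p2
p2 | .0.[1]1.   read 1 → write 0, move →, go to p0
p0 | .0.0[1].   read 1 → write ., move →, go to p1
p1 | .0.0.[.]   read . → write 0, move ←, go to p2
p2 | .0.0[.]0   read . → write ., move →, go to p2
p2 | .0.0.[0]
At halt the head is at cell 5.

5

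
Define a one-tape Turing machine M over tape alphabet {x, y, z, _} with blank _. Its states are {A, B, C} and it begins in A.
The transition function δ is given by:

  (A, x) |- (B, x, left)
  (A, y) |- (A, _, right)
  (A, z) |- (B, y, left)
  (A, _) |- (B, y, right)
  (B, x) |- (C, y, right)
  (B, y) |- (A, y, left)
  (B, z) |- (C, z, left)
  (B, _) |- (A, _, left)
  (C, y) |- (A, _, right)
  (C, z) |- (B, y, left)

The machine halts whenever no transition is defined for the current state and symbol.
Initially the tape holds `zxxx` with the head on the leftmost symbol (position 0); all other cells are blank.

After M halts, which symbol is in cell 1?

y

A | __[z]xxx   read z → write y, move left, go to B
B | _[_]yxxx   read _ → write _, move left, go to A
A | [_]_yxxx   read _ → write y, move right, go to B
B | y[_]yxxx   read _ → write _, move left, go to A
A | [y]_yxxx   read y → write _, move right, go to A
A | _[_]yxxx   read _ → write y, move right, go to B
B | _y[y]xxx   read y → write y, move left, go to A
A | _[y]yxxx   read y → write _, move right, go to A
A | __[y]xxx   read y → write _, move right, go to A
A | ___[x]xx   read x → write x, move left, go to B
B | __[_]xxx   read _ → write _, move left, go to A
A | _[_]_xxx   read _ → write y, move right, go to B
B | _y[_]xxx   read _ → write _, move left, go to A
A | _[y]_xxx   read y → write _, move right, go to A
A | __[_]xxx   read _ → write y, move right, go to B
B | __y[x]xx   read x → write y, move right, go to C
C | __yy[x]x
Cell 1 holds y when M halts.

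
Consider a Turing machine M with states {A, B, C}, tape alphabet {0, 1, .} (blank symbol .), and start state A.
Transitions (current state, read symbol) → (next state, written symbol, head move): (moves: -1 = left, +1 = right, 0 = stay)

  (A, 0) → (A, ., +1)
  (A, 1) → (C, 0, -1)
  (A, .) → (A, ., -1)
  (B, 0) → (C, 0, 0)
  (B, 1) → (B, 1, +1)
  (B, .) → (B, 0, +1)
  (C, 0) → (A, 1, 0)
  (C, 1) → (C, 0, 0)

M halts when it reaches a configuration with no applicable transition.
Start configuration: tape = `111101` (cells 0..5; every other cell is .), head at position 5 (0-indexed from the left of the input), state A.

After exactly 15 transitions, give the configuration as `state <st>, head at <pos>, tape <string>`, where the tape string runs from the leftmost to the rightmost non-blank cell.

A | .11110[1]   read 1 → write 0, move -1, go to C
C | .1111[0]0   read 0 → write 1, move 0, go to A
A | .1111[1]0   read 1 → write 0, move -1, go to C
C | .111[1]00   read 1 → write 0, move 0, go to C
C | .111[0]00   read 0 → write 1, move 0, go to A
A | .111[1]00   read 1 → write 0, move -1, go to C
C | .11[1]000   read 1 → write 0, move 0, go to C
C | .11[0]000   read 0 → write 1, move 0, go to A
A | .11[1]000   read 1 → write 0, move -1, go to C
C | .1[1]0000   read 1 → write 0, move 0, go to C
C | .1[0]0000   read 0 → write 1, move 0, go to A
A | .1[1]0000   read 1 → write 0, move -1, go to C
C | .[1]00000   read 1 → write 0, move 0, go to C
C | .[0]00000   read 0 → write 1, move 0, go to A
A | .[1]00000   read 1 → write 0, move -1, go to C
C | [.]000000
After 15 steps: state C, head at -1, tape 000000.

state C, head at -1, tape 000000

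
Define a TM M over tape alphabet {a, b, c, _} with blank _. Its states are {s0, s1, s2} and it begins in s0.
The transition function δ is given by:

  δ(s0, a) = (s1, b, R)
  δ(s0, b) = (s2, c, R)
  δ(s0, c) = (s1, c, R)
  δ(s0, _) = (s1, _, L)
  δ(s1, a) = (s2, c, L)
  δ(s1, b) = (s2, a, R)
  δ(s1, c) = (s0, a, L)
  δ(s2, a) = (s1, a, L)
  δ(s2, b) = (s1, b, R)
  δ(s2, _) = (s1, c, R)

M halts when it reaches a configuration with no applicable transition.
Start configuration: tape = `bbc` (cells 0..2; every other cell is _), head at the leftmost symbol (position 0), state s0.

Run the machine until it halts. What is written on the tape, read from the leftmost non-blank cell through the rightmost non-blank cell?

state=s0 head=0 tape=[b]bc   (s0,b)→(s2,c,R)
state=s2 head=1 tape=c[b]c   (s2,b)→(s1,b,R)
state=s1 head=2 tape=cb[c]   (s1,c)→(s0,a,L)
state=s0 head=1 tape=c[b]a   (s0,b)→(s2,c,R)
state=s2 head=2 tape=cc[a]   (s2,a)→(s1,a,L)
state=s1 head=1 tape=c[c]a   (s1,c)→(s0,a,L)
state=s0 head=0 tape=[c]aa   (s0,c)→(s1,c,R)
state=s1 head=1 tape=c[a]a   (s1,a)→(s2,c,L)
state=s2 head=0 tape=[c]ca
The non-blank tape span at halt is cca.

cca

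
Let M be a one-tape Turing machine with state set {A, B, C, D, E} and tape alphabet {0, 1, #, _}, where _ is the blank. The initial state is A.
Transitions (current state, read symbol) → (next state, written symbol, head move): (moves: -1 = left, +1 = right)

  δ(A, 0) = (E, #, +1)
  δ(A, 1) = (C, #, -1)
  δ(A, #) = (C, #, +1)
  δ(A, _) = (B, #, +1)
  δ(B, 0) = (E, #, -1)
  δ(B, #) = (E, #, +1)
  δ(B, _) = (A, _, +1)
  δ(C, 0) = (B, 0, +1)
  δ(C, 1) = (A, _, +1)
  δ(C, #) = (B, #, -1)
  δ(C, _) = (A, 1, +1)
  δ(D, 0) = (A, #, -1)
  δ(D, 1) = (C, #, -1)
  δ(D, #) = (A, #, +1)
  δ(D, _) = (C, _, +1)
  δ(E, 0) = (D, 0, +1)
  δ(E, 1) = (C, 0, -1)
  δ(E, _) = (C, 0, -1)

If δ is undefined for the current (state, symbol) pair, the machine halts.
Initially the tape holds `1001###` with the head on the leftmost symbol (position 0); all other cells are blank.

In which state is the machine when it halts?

E

state=A head=0 tape=_[1]001###   (A,1)→(C,#,-1)
state=C head=-1 tape=[_]#001###   (C,_)→(A,1,+1)
state=A head=0 tape=1[#]001###   (A,#)→(C,#,+1)
state=C head=1 tape=1#[0]01###   (C,0)→(B,0,+1)
state=B head=2 tape=1#0[0]1###   (B,0)→(E,#,-1)
state=E head=1 tape=1#[0]#1###   (E,0)→(D,0,+1)
state=D head=2 tape=1#0[#]1###   (D,#)→(A,#,+1)
state=A head=3 tape=1#0#[1]###   (A,1)→(C,#,-1)
state=C head=2 tape=1#0[#]####   (C,#)→(B,#,-1)
state=B head=1 tape=1#[0]#####   (B,0)→(E,#,-1)
state=E head=0 tape=1[#]######
No transition is defined for (E, #); M halts in state E.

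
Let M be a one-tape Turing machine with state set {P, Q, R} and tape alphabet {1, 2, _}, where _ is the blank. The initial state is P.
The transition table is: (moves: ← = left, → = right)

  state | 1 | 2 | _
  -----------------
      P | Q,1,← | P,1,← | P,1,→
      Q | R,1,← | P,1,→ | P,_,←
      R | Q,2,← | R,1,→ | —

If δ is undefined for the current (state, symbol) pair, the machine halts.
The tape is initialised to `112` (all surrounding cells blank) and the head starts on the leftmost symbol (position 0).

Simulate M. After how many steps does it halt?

state=P head=0 tape=_____[1]12   (P,1)→(Q,1,←)
state=Q head=-1 tape=____[_]112   (Q,_)→(P,_,←)
state=P head=-2 tape=___[_]_112   (P,_)→(P,1,→)
state=P head=-1 tape=___1[_]112   (P,_)→(P,1,→)
state=P head=0 tape=___11[1]12   (P,1)→(Q,1,←)
state=Q head=-1 tape=___1[1]112   (Q,1)→(R,1,←)
state=R head=-2 tape=___[1]1112   (R,1)→(Q,2,←)
state=Q head=-3 tape=__[_]21112   (Q,_)→(P,_,←)
state=P head=-4 tape=_[_]_21112   (P,_)→(P,1,→)
state=P head=-3 tape=_1[_]21112   (P,_)→(P,1,→)
state=P head=-2 tape=_11[2]1112   (P,2)→(P,1,←)
state=P head=-3 tape=_1[1]11112   (P,1)→(Q,1,←)
state=Q head=-4 tape=_[1]111112   (Q,1)→(R,1,←)
state=R head=-5 tape=[_]1111112
M halts after 13 transitions.

13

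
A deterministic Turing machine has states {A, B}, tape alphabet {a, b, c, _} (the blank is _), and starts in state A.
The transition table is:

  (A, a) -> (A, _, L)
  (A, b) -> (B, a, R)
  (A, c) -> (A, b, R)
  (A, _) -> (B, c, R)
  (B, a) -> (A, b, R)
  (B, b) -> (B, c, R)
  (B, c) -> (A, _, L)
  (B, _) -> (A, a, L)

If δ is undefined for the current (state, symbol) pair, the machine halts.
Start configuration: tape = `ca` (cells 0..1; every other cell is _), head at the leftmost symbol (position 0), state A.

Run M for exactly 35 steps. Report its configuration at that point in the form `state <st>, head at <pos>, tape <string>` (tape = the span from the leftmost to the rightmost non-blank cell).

state A, head at -5, tape caaaaaa

A | _____[c]a   read c → write b, move R, go to A
A | _____b[a]   read a → write _, move L, go to A
A | _____[b]_   read b → write a, move R, go to B
B | _____a[_]   read _ → write a, move L, go to A
A | _____[a]a   read a → write _, move L, go to A
A | ____[_]_a   read _ → write c, move R, go to B
B | ____c[_]a   read _ → write a, move L, go to A
A | ____[c]aa   read c → write b, move R, go to A
A | ____b[a]a   read a → write _, move L, go to A
A | ____[b]_a   read b → write a, move R, go to B
B | ____a[_]a   read _ → write a, move L, go to A
A | ____[a]aa   read a → write _, move L, go to A
A | ___[_]_aa   read _ → write c, move R, go to B
B | ___c[_]aa   read _ → write a, move L, go to A
A | ___[c]aaa   read c → write b, move R, go to A
A | ___b[a]aa   read a → write _, move L, go to A
A | ___[b]_aa   read b → write a, move R, go to B
B | ___a[_]aa   read _ → write a, move L, go to A
A | ___[a]aaa   read a → write _, move L, go to A
A | __[_]_aaa   read _ → write c, move R, go to B
B | __c[_]aaa   read _ → write a, move L, go to A
A | __[c]aaaa   read c → write b, move R, go to A
A | __b[a]aaa   read a → write _, move L, go to A
A | __[b]_aaa   read b → write a, move R, go to B
B | __a[_]aaa   read _ → write a, move L, go to A
A | __[a]aaaa   read a → write _, move L, go to A
A | _[_]_aaaa   read _ → write c, move R, go to B
B | _c[_]aaaa   read _ → write a, move L, go to A
A | _[c]aaaaa   read c → write b, move R, go to A
A | _b[a]aaaa   read a → write _, move L, go to A
A | _[b]_aaaa   read b → write a, move R, go to B
B | _a[_]aaaa   read _ → write a, move L, go to A
A | _[a]aaaaa   read a → write _, move L, go to A
A | [_]_aaaaa   read _ → write c, move R, go to B
B | c[_]aaaaa   read _ → write a, move L, go to A
A | [c]aaaaaa
After 35 steps: state A, head at -5, tape caaaaaa.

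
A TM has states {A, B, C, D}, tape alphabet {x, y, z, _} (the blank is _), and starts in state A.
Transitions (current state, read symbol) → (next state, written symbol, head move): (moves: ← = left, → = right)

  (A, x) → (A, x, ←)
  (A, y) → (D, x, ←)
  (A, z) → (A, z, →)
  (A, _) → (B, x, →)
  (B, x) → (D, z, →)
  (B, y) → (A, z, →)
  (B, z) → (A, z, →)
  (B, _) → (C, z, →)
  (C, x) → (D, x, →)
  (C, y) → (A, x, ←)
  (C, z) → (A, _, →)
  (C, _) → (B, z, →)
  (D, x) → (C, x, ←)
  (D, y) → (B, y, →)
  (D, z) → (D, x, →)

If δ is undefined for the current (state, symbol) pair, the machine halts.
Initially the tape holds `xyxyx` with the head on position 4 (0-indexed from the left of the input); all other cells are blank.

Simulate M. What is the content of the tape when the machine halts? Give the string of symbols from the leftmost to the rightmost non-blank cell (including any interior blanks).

A | _xyxy[x]_   read x → write x, move ←, go to A
A | _xyx[y]x_   read y → write x, move ←, go to D
D | _xy[x]xx_   read x → write x, move ←, go to C
C | _x[y]xxx_   read y → write x, move ←, go to A
A | _[x]xxxx_   read x → write x, move ←, go to A
A | [_]xxxxx_   read _ → write x, move →, go to B
B | x[x]xxxx_   read x → write z, move →, go to D
D | xz[x]xxx_   read x → write x, move ←, go to C
C | x[z]xxxx_   read z → write _, move →, go to A
A | x_[x]xxx_   read x → write x, move ←, go to A
A | x[_]xxxx_   read _ → write x, move →, go to B
B | xx[x]xxx_   read x → write z, move →, go to D
D | xxz[x]xx_   read x → write x, move ←, go to C
C | xx[z]xxx_   read z → write _, move →, go to A
A | xx_[x]xx_   read x → write x, move ←, go to A
A | xx[_]xxx_   read _ → write x, move →, go to B
B | xxx[x]xx_   read x → write z, move →, go to D
D | xxxz[x]x_   read x → write x, move ←, go to C
C | xxx[z]xx_   read z → write _, move →, go to A
A | xxx_[x]x_   read x → write x, move ←, go to A
A | xxx[_]xx_   read _ → write x, move →, go to B
B | xxxx[x]x_   read x → write z, move →, go to D
D | xxxxz[x]_   read x → write x, move ←, go to C
C | xxxx[z]x_   read z → write _, move →, go to A
A | xxxx_[x]_   read x → write x, move ←, go to A
A | xxxx[_]x_   read _ → write x, move →, go to B
B | xxxxx[x]_   read x → write z, move →, go to D
D | xxxxxz[_]
The non-blank tape span at halt is xxxxxz.

xxxxxz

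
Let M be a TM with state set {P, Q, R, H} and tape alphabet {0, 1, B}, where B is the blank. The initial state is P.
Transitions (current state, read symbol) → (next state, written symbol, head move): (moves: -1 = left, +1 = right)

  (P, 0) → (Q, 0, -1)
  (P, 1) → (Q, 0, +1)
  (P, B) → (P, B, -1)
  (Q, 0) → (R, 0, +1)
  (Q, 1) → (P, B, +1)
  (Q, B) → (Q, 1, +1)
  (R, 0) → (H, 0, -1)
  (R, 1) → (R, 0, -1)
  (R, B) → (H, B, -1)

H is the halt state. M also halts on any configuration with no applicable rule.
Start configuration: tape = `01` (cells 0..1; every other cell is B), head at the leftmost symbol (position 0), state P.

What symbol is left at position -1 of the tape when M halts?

P | B[0]1   read 0 → write 0, move -1, go to Q
Q | [B]01   read B → write 1, move +1, go to Q
Q | 1[0]1   read 0 → write 0, move +1, go to R
R | 10[1]   read 1 → write 0, move -1, go to R
R | 1[0]0   read 0 → write 0, move -1, go to H
H | [1]00
Cell -1 holds 1 when M halts.

1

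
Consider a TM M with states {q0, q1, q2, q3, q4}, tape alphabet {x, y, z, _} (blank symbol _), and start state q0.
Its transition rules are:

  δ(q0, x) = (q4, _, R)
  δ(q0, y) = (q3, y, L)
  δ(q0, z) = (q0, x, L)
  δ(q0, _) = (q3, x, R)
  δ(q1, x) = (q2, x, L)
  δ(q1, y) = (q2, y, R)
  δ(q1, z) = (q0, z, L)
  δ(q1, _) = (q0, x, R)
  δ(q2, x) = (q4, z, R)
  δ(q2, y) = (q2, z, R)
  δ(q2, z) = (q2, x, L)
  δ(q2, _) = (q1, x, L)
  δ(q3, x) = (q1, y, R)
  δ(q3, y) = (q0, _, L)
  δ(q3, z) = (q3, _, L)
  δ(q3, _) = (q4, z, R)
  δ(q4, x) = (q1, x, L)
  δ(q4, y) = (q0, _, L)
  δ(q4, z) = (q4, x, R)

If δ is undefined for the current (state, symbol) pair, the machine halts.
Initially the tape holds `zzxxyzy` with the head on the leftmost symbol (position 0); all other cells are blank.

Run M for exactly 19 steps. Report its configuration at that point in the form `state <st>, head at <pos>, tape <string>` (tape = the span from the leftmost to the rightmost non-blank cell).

state q1, head at -1, tape xy_xzxxyzy

q0 | ___[z]zxxyzy   read z → write x, move L, go to q0
q0 | __[_]xzxxyzy   read _ → write x, move R, go to q3
q3 | __x[x]zxxyzy   read x → write y, move R, go to q1
q1 | __xy[z]xxyzy   read z → write z, move L, go to q0
q0 | __x[y]zxxyzy   read y → write y, move L, go to q3
q3 | __[x]yzxxyzy   read x → write y, move R, go to q1
q1 | __y[y]zxxyzy   read y → write y, move R, go to q2
q2 | __yy[z]xxyzy   read z → write x, move L, go to q2
q2 | __y[y]xxxyzy   read y → write z, move R, go to q2
q2 | __yz[x]xxyzy   read x → write z, move R, go to q4
q4 | __yzz[x]xyzy   read x → write x, move L, go to q1
q1 | __yz[z]xxyzy   read z → write z, move L, go to q0
q0 | __y[z]zxxyzy   read z → write x, move L, go to q0
q0 | __[y]xzxxyzy   read y → write y, move L, go to q3
q3 | _[_]yxzxxyzy   read _ → write z, move R, go to q4
q4 | _z[y]xzxxyzy   read y → write _, move L, go to q0
q0 | _[z]_xzxxyzy   read z → write x, move L, go to q0
q0 | [_]x_xzxxyzy   read _ → write x, move R, go to q3
q3 | x[x]_xzxxyzy   read x → write y, move R, go to q1
q1 | xy[_]xzxxyzy
After 19 steps: state q1, head at -1, tape xy_xzxxyzy.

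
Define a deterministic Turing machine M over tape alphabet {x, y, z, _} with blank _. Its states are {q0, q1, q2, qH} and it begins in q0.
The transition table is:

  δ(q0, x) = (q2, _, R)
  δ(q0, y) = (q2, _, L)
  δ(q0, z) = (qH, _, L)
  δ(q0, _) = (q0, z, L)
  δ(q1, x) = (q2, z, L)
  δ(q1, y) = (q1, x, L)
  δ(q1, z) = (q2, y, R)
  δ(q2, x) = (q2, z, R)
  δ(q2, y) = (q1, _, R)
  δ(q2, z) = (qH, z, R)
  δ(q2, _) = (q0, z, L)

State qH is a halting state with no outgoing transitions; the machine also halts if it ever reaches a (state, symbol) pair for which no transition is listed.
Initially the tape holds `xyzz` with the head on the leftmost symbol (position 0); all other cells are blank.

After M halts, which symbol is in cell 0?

_

state=q0 head=0 tape=[x]yzz_   (q0,x)→(q2,_,R)
state=q2 head=1 tape=_[y]zz_   (q2,y)→(q1,_,R)
state=q1 head=2 tape=__[z]z_   (q1,z)→(q2,y,R)
state=q2 head=3 tape=__y[z]_   (q2,z)→(qH,z,R)
state=qH head=4 tape=__yz[_]
Cell 0 holds _ when M halts.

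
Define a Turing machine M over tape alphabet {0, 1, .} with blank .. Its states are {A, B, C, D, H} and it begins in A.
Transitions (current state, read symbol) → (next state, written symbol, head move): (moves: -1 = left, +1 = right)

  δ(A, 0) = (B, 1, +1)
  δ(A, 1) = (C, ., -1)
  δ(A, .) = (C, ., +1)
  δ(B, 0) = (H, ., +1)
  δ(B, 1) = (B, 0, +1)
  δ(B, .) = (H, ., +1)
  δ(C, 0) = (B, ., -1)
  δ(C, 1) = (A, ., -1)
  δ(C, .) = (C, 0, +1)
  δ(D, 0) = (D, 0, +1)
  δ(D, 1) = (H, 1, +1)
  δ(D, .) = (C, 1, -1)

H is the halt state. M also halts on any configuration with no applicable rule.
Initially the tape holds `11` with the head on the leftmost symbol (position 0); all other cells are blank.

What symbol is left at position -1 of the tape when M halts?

0

state=A head=0 tape=.[1]1.   (A,1)→(C,.,-1)
state=C head=-1 tape=[.].1.   (C,.)→(C,0,+1)
state=C head=0 tape=0[.]1.   (C,.)→(C,0,+1)
state=C head=1 tape=00[1].   (C,1)→(A,.,-1)
state=A head=0 tape=0[0]..   (A,0)→(B,1,+1)
state=B head=1 tape=01[.].   (B,.)→(H,.,+1)
state=H head=2 tape=01.[.]
Cell -1 holds 0 when M halts.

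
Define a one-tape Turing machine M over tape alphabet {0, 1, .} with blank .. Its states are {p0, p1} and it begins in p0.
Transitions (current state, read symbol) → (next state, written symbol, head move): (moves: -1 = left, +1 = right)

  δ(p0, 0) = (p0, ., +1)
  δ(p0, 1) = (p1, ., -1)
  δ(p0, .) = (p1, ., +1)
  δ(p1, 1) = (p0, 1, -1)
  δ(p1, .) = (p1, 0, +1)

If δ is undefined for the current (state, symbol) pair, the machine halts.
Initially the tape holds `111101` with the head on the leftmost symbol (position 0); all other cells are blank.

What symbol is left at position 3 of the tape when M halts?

state=p0 head=0 tape=.[1]11101   (p0,1)→(p1,.,-1)
state=p1 head=-1 tape=[.].11101   (p1,.)→(p1,0,+1)
state=p1 head=0 tape=0[.]11101   (p1,.)→(p1,0,+1)
state=p1 head=1 tape=00[1]1101   (p1,1)→(p0,1,-1)
state=p0 head=0 tape=0[0]11101   (p0,0)→(p0,.,+1)
state=p0 head=1 tape=0.[1]1101   (p0,1)→(p1,.,-1)
state=p1 head=0 tape=0[.].1101   (p1,.)→(p1,0,+1)
state=p1 head=1 tape=00[.]1101   (p1,.)→(p1,0,+1)
state=p1 head=2 tape=000[1]101   (p1,1)→(p0,1,-1)
state=p0 head=1 tape=00[0]1101   (p0,0)→(p0,.,+1)
state=p0 head=2 tape=00.[1]101   (p0,1)→(p1,.,-1)
state=p1 head=1 tape=00[.].101   (p1,.)→(p1,0,+1)
state=p1 head=2 tape=000[.]101   (p1,.)→(p1,0,+1)
state=p1 head=3 tape=0000[1]01   (p1,1)→(p0,1,-1)
state=p0 head=2 tape=000[0]101   (p0,0)→(p0,.,+1)
state=p0 head=3 tape=000.[1]01   (p0,1)→(p1,.,-1)
state=p1 head=2 tape=000[.].01   (p1,.)→(p1,0,+1)
state=p1 head=3 tape=0000[.]01   (p1,.)→(p1,0,+1)
state=p1 head=4 tape=00000[0]1
Cell 3 holds 0 when M halts.

0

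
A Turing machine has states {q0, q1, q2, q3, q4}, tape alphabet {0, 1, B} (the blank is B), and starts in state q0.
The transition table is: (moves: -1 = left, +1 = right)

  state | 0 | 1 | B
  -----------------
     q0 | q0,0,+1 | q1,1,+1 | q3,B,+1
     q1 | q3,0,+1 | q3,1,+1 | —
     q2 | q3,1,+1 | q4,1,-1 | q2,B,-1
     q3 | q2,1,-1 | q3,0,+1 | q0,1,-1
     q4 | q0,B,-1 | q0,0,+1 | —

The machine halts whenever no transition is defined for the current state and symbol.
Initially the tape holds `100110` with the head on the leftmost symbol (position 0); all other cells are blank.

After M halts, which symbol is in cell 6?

q0 | [1]00110BB   read 1 → write 1, move +1, go to q1
q1 | 1[0]0110BB   read 0 → write 0, move +1, go to q3
q3 | 10[0]110BB   read 0 → write 1, move -1, go to q2
q2 | 1[0]1110BB   read 0 → write 1, move +1, go to q3
q3 | 11[1]110BB   read 1 → write 0, move +1, go to q3
q3 | 110[1]10BB   read 1 → write 0, move +1, go to q3
q3 | 1100[1]0BB   read 1 → write 0, move +1, go to q3
q3 | 11000[0]BB   read 0 → write 1, move -1, go to q2
q2 | 1100[0]1BB   read 0 → write 1, move +1, go to q3
q3 | 11001[1]BB   read 1 → write 0, move +1, go to q3
q3 | 110010[B]B   read B → write 1, move -1, go to q0
q0 | 11001[0]1B   read 0 → write 0, move +1, go to q0
q0 | 110010[1]B   read 1 → write 1, move +1, go to q1
q1 | 1100101[B]
Cell 6 holds 1 when M halts.

1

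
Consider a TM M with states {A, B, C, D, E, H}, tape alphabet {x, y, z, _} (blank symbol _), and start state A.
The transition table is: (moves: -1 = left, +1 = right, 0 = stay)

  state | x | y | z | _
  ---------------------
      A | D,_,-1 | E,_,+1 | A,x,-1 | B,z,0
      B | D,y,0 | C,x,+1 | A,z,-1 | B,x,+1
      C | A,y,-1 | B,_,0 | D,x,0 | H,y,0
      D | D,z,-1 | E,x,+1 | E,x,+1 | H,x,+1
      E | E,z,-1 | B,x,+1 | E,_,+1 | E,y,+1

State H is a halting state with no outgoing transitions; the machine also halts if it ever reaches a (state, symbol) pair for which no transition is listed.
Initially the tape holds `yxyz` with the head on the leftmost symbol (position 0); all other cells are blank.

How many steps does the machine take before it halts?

8

state=A head=0 tape=[y]xyz   (A,y)→(E,_,+1)
state=E head=1 tape=_[x]yz   (E,x)→(E,z,-1)
state=E head=0 tape=[_]zyz   (E,_)→(E,y,+1)
state=E head=1 tape=y[z]yz   (E,z)→(E,_,+1)
state=E head=2 tape=y_[y]z   (E,y)→(B,x,+1)
state=B head=3 tape=y_x[z]   (B,z)→(A,z,-1)
state=A head=2 tape=y_[x]z   (A,x)→(D,_,-1)
state=D head=1 tape=y[_]_z   (D,_)→(H,x,+1)
state=H head=2 tape=yx[_]z
M halts after 8 transitions.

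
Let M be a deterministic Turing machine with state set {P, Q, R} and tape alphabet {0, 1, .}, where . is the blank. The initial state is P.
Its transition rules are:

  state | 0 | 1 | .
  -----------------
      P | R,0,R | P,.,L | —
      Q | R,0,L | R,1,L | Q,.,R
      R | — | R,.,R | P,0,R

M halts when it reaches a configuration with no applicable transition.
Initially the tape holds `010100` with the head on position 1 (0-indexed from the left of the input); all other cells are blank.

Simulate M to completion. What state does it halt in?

R

P | 0[1]0100   read 1 → write ., move L, go to P
P | [0].0100   read 0 → write 0, move R, go to R
R | 0[.]0100   read . → write 0, move R, go to P
P | 00[0]100   read 0 → write 0, move R, go to R
R | 000[1]00   read 1 → write ., move R, go to R
R | 000.[0]0
No transition is defined for (R, 0); M halts in state R.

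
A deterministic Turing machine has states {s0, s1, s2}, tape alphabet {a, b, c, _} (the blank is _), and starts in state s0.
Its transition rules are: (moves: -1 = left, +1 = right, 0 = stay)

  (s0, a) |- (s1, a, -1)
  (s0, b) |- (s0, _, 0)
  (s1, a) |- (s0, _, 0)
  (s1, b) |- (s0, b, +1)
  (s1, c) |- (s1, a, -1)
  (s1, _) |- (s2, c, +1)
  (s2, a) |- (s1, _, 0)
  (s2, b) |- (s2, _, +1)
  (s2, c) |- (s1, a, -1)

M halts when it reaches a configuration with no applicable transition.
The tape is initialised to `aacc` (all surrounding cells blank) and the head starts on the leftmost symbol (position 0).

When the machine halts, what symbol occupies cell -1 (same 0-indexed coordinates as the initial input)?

state=s0 head=0 tape=___[a]acc_   (s0,a)→(s1,a,-1)
state=s1 head=-1 tape=__[_]aacc_   (s1,_)→(s2,c,+1)
state=s2 head=0 tape=__c[a]acc_   (s2,a)→(s1,_,0)
state=s1 head=0 tape=__c[_]acc_   (s1,_)→(s2,c,+1)
state=s2 head=1 tape=__cc[a]cc_   (s2,a)→(s1,_,0)
state=s1 head=1 tape=__cc[_]cc_   (s1,_)→(s2,c,+1)
state=s2 head=2 tape=__ccc[c]c_   (s2,c)→(s1,a,-1)
state=s1 head=1 tape=__cc[c]ac_   (s1,c)→(s1,a,-1)
state=s1 head=0 tape=__c[c]aac_   (s1,c)→(s1,a,-1)
state=s1 head=-1 tape=__[c]aaac_   (s1,c)→(s1,a,-1)
state=s1 head=-2 tape=_[_]aaaac_   (s1,_)→(s2,c,+1)
state=s2 head=-1 tape=_c[a]aaac_   (s2,a)→(s1,_,0)
state=s1 head=-1 tape=_c[_]aaac_   (s1,_)→(s2,c,+1)
state=s2 head=0 tape=_cc[a]aac_   (s2,a)→(s1,_,0)
state=s1 head=0 tape=_cc[_]aac_   (s1,_)→(s2,c,+1)
state=s2 head=1 tape=_ccc[a]ac_   (s2,a)→(s1,_,0)
state=s1 head=1 tape=_ccc[_]ac_   (s1,_)→(s2,c,+1)
state=s2 head=2 tape=_cccc[a]c_   (s2,a)→(s1,_,0)
state=s1 head=2 tape=_cccc[_]c_   (s1,_)→(s2,c,+1)
state=s2 head=3 tape=_ccccc[c]_   (s2,c)→(s1,a,-1)
state=s1 head=2 tape=_cccc[c]a_   (s1,c)→(s1,a,-1)
state=s1 head=1 tape=_ccc[c]aa_   (s1,c)→(s1,a,-1)
state=s1 head=0 tape=_cc[c]aaa_   (s1,c)→(s1,a,-1)
state=s1 head=-1 tape=_c[c]aaaa_   (s1,c)→(s1,a,-1)
state=s1 head=-2 tape=_[c]aaaaa_   (s1,c)→(s1,a,-1)
state=s1 head=-3 tape=[_]aaaaaa_   (s1,_)→(s2,c,+1)
state=s2 head=-2 tape=c[a]aaaaa_   (s2,a)→(s1,_,0)
state=s1 head=-2 tape=c[_]aaaaa_   (s1,_)→(s2,c,+1)
state=s2 head=-1 tape=cc[a]aaaa_   (s2,a)→(s1,_,0)
state=s1 head=-1 tape=cc[_]aaaa_   (s1,_)→(s2,c,+1)
state=s2 head=0 tape=ccc[a]aaa_   (s2,a)→(s1,_,0)
state=s1 head=0 tape=ccc[_]aaa_   (s1,_)→(s2,c,+1)
state=s2 head=1 tape=cccc[a]aa_   (s2,a)→(s1,_,0)
state=s1 head=1 tape=cccc[_]aa_   (s1,_)→(s2,c,+1)
state=s2 head=2 tape=ccccc[a]a_   (s2,a)→(s1,_,0)
state=s1 head=2 tape=ccccc[_]a_   (s1,_)→(s2,c,+1)
state=s2 head=3 tape=cccccc[a]_   (s2,a)→(s1,_,0)
state=s1 head=3 tape=cccccc[_]_   (s1,_)→(s2,c,+1)
state=s2 head=4 tape=ccccccc[_]
Cell -1 holds c when M halts.

c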